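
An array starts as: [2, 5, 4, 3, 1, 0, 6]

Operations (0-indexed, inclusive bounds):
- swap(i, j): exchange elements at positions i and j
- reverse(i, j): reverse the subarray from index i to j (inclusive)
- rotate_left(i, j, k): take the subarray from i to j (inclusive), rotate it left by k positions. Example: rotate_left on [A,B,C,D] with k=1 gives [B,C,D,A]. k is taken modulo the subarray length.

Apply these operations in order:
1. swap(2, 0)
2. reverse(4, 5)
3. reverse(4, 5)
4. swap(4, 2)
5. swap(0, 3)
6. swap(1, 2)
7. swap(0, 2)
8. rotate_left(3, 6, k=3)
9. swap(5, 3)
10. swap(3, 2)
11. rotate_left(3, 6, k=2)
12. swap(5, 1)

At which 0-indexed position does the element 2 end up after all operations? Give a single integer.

Answer: 2

Derivation:
After 1 (swap(2, 0)): [4, 5, 2, 3, 1, 0, 6]
After 2 (reverse(4, 5)): [4, 5, 2, 3, 0, 1, 6]
After 3 (reverse(4, 5)): [4, 5, 2, 3, 1, 0, 6]
After 4 (swap(4, 2)): [4, 5, 1, 3, 2, 0, 6]
After 5 (swap(0, 3)): [3, 5, 1, 4, 2, 0, 6]
After 6 (swap(1, 2)): [3, 1, 5, 4, 2, 0, 6]
After 7 (swap(0, 2)): [5, 1, 3, 4, 2, 0, 6]
After 8 (rotate_left(3, 6, k=3)): [5, 1, 3, 6, 4, 2, 0]
After 9 (swap(5, 3)): [5, 1, 3, 2, 4, 6, 0]
After 10 (swap(3, 2)): [5, 1, 2, 3, 4, 6, 0]
After 11 (rotate_left(3, 6, k=2)): [5, 1, 2, 6, 0, 3, 4]
After 12 (swap(5, 1)): [5, 3, 2, 6, 0, 1, 4]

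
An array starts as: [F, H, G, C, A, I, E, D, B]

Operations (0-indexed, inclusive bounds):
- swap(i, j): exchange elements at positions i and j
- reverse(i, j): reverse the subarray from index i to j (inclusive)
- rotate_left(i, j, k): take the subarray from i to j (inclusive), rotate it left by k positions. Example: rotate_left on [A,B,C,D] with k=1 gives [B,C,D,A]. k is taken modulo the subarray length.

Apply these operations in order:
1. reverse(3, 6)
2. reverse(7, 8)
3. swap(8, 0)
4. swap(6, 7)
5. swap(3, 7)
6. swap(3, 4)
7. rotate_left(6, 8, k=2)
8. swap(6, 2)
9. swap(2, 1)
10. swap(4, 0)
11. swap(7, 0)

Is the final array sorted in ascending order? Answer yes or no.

Answer: no

Derivation:
After 1 (reverse(3, 6)): [F, H, G, E, I, A, C, D, B]
After 2 (reverse(7, 8)): [F, H, G, E, I, A, C, B, D]
After 3 (swap(8, 0)): [D, H, G, E, I, A, C, B, F]
After 4 (swap(6, 7)): [D, H, G, E, I, A, B, C, F]
After 5 (swap(3, 7)): [D, H, G, C, I, A, B, E, F]
After 6 (swap(3, 4)): [D, H, G, I, C, A, B, E, F]
After 7 (rotate_left(6, 8, k=2)): [D, H, G, I, C, A, F, B, E]
After 8 (swap(6, 2)): [D, H, F, I, C, A, G, B, E]
After 9 (swap(2, 1)): [D, F, H, I, C, A, G, B, E]
After 10 (swap(4, 0)): [C, F, H, I, D, A, G, B, E]
After 11 (swap(7, 0)): [B, F, H, I, D, A, G, C, E]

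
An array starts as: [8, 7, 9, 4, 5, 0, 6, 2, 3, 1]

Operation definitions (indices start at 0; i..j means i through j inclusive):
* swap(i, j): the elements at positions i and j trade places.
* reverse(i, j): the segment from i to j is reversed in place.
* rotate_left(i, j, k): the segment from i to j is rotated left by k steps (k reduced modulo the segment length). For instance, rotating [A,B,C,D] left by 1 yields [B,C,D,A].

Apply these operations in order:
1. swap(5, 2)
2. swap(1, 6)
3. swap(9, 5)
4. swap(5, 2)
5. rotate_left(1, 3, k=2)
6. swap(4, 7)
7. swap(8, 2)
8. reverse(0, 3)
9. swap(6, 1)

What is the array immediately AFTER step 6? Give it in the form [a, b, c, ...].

Answer: [8, 4, 6, 1, 2, 0, 7, 5, 3, 9]

Derivation:
After 1 (swap(5, 2)): [8, 7, 0, 4, 5, 9, 6, 2, 3, 1]
After 2 (swap(1, 6)): [8, 6, 0, 4, 5, 9, 7, 2, 3, 1]
After 3 (swap(9, 5)): [8, 6, 0, 4, 5, 1, 7, 2, 3, 9]
After 4 (swap(5, 2)): [8, 6, 1, 4, 5, 0, 7, 2, 3, 9]
After 5 (rotate_left(1, 3, k=2)): [8, 4, 6, 1, 5, 0, 7, 2, 3, 9]
After 6 (swap(4, 7)): [8, 4, 6, 1, 2, 0, 7, 5, 3, 9]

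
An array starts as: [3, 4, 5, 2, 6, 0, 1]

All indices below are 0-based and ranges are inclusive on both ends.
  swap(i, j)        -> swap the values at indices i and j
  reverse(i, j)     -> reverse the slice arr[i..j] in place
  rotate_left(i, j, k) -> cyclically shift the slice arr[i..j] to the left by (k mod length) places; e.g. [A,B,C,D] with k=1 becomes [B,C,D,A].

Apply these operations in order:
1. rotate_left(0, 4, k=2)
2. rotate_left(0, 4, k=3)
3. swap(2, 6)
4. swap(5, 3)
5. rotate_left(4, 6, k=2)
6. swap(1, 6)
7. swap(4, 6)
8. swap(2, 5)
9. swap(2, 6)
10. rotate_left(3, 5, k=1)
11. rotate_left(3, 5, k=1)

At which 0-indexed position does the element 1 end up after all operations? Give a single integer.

Answer: 3

Derivation:
After 1 (rotate_left(0, 4, k=2)): [5, 2, 6, 3, 4, 0, 1]
After 2 (rotate_left(0, 4, k=3)): [3, 4, 5, 2, 6, 0, 1]
After 3 (swap(2, 6)): [3, 4, 1, 2, 6, 0, 5]
After 4 (swap(5, 3)): [3, 4, 1, 0, 6, 2, 5]
After 5 (rotate_left(4, 6, k=2)): [3, 4, 1, 0, 5, 6, 2]
After 6 (swap(1, 6)): [3, 2, 1, 0, 5, 6, 4]
After 7 (swap(4, 6)): [3, 2, 1, 0, 4, 6, 5]
After 8 (swap(2, 5)): [3, 2, 6, 0, 4, 1, 5]
After 9 (swap(2, 6)): [3, 2, 5, 0, 4, 1, 6]
After 10 (rotate_left(3, 5, k=1)): [3, 2, 5, 4, 1, 0, 6]
After 11 (rotate_left(3, 5, k=1)): [3, 2, 5, 1, 0, 4, 6]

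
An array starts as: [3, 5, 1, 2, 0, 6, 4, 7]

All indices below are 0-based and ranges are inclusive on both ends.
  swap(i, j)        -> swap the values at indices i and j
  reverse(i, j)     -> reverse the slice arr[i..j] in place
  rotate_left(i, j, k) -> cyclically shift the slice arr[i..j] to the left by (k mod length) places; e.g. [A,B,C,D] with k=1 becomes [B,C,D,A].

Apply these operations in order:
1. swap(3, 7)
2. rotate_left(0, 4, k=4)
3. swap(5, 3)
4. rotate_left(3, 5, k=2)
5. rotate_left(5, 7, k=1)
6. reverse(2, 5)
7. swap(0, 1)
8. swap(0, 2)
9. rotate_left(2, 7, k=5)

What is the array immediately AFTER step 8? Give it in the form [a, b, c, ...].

Answer: [4, 0, 3, 6, 1, 5, 2, 7]

Derivation:
After 1 (swap(3, 7)): [3, 5, 1, 7, 0, 6, 4, 2]
After 2 (rotate_left(0, 4, k=4)): [0, 3, 5, 1, 7, 6, 4, 2]
After 3 (swap(5, 3)): [0, 3, 5, 6, 7, 1, 4, 2]
After 4 (rotate_left(3, 5, k=2)): [0, 3, 5, 1, 6, 7, 4, 2]
After 5 (rotate_left(5, 7, k=1)): [0, 3, 5, 1, 6, 4, 2, 7]
After 6 (reverse(2, 5)): [0, 3, 4, 6, 1, 5, 2, 7]
After 7 (swap(0, 1)): [3, 0, 4, 6, 1, 5, 2, 7]
After 8 (swap(0, 2)): [4, 0, 3, 6, 1, 5, 2, 7]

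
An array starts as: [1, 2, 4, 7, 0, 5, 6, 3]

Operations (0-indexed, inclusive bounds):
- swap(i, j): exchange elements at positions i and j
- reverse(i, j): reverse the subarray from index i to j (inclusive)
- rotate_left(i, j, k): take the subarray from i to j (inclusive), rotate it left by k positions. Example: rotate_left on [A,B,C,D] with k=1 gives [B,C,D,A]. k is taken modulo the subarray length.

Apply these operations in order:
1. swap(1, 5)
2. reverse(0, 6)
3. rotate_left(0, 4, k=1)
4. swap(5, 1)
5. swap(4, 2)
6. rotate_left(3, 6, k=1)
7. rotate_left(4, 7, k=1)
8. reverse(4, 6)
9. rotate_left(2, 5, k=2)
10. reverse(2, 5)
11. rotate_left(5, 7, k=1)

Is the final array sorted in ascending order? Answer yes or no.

Answer: no

Derivation:
After 1 (swap(1, 5)): [1, 5, 4, 7, 0, 2, 6, 3]
After 2 (reverse(0, 6)): [6, 2, 0, 7, 4, 5, 1, 3]
After 3 (rotate_left(0, 4, k=1)): [2, 0, 7, 4, 6, 5, 1, 3]
After 4 (swap(5, 1)): [2, 5, 7, 4, 6, 0, 1, 3]
After 5 (swap(4, 2)): [2, 5, 6, 4, 7, 0, 1, 3]
After 6 (rotate_left(3, 6, k=1)): [2, 5, 6, 7, 0, 1, 4, 3]
After 7 (rotate_left(4, 7, k=1)): [2, 5, 6, 7, 1, 4, 3, 0]
After 8 (reverse(4, 6)): [2, 5, 6, 7, 3, 4, 1, 0]
After 9 (rotate_left(2, 5, k=2)): [2, 5, 3, 4, 6, 7, 1, 0]
After 10 (reverse(2, 5)): [2, 5, 7, 6, 4, 3, 1, 0]
After 11 (rotate_left(5, 7, k=1)): [2, 5, 7, 6, 4, 1, 0, 3]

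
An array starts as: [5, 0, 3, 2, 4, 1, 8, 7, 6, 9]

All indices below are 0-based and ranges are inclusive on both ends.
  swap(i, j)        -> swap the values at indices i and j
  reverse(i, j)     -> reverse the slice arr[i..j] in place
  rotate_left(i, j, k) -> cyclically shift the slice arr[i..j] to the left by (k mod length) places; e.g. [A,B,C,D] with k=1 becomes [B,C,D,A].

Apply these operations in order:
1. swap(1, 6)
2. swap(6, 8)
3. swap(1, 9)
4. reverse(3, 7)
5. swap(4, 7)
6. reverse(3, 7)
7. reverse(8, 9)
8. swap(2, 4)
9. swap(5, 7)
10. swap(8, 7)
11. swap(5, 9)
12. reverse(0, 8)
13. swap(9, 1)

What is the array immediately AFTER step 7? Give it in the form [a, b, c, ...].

Answer: [5, 9, 3, 6, 4, 1, 2, 7, 8, 0]

Derivation:
After 1 (swap(1, 6)): [5, 8, 3, 2, 4, 1, 0, 7, 6, 9]
After 2 (swap(6, 8)): [5, 8, 3, 2, 4, 1, 6, 7, 0, 9]
After 3 (swap(1, 9)): [5, 9, 3, 2, 4, 1, 6, 7, 0, 8]
After 4 (reverse(3, 7)): [5, 9, 3, 7, 6, 1, 4, 2, 0, 8]
After 5 (swap(4, 7)): [5, 9, 3, 7, 2, 1, 4, 6, 0, 8]
After 6 (reverse(3, 7)): [5, 9, 3, 6, 4, 1, 2, 7, 0, 8]
After 7 (reverse(8, 9)): [5, 9, 3, 6, 4, 1, 2, 7, 8, 0]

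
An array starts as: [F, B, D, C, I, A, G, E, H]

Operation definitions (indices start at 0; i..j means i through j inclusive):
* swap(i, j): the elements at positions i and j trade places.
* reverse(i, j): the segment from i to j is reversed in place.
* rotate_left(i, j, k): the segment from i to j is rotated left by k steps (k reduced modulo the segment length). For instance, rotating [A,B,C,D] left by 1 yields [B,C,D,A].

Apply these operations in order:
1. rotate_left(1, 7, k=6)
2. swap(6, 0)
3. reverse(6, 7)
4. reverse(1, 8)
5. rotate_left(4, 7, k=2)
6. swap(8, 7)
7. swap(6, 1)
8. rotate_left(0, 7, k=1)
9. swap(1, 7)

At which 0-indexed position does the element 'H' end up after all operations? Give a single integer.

Answer: 5

Derivation:
After 1 (rotate_left(1, 7, k=6)): [F, E, B, D, C, I, A, G, H]
After 2 (swap(6, 0)): [A, E, B, D, C, I, F, G, H]
After 3 (reverse(6, 7)): [A, E, B, D, C, I, G, F, H]
After 4 (reverse(1, 8)): [A, H, F, G, I, C, D, B, E]
After 5 (rotate_left(4, 7, k=2)): [A, H, F, G, D, B, I, C, E]
After 6 (swap(8, 7)): [A, H, F, G, D, B, I, E, C]
After 7 (swap(6, 1)): [A, I, F, G, D, B, H, E, C]
After 8 (rotate_left(0, 7, k=1)): [I, F, G, D, B, H, E, A, C]
After 9 (swap(1, 7)): [I, A, G, D, B, H, E, F, C]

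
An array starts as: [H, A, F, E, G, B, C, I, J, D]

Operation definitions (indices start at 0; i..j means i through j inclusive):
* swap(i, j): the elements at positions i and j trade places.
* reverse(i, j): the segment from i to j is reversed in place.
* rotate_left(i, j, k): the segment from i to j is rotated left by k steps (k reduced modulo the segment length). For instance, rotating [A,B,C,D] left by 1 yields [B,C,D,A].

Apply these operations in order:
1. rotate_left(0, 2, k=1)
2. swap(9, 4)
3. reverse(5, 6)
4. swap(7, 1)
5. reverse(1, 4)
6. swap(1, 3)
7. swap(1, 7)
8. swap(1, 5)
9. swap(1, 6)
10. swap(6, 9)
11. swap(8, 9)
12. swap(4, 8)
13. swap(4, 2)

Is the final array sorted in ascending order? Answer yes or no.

After 1 (rotate_left(0, 2, k=1)): [A, F, H, E, G, B, C, I, J, D]
After 2 (swap(9, 4)): [A, F, H, E, D, B, C, I, J, G]
After 3 (reverse(5, 6)): [A, F, H, E, D, C, B, I, J, G]
After 4 (swap(7, 1)): [A, I, H, E, D, C, B, F, J, G]
After 5 (reverse(1, 4)): [A, D, E, H, I, C, B, F, J, G]
After 6 (swap(1, 3)): [A, H, E, D, I, C, B, F, J, G]
After 7 (swap(1, 7)): [A, F, E, D, I, C, B, H, J, G]
After 8 (swap(1, 5)): [A, C, E, D, I, F, B, H, J, G]
After 9 (swap(1, 6)): [A, B, E, D, I, F, C, H, J, G]
After 10 (swap(6, 9)): [A, B, E, D, I, F, G, H, J, C]
After 11 (swap(8, 9)): [A, B, E, D, I, F, G, H, C, J]
After 12 (swap(4, 8)): [A, B, E, D, C, F, G, H, I, J]
After 13 (swap(4, 2)): [A, B, C, D, E, F, G, H, I, J]

Answer: yes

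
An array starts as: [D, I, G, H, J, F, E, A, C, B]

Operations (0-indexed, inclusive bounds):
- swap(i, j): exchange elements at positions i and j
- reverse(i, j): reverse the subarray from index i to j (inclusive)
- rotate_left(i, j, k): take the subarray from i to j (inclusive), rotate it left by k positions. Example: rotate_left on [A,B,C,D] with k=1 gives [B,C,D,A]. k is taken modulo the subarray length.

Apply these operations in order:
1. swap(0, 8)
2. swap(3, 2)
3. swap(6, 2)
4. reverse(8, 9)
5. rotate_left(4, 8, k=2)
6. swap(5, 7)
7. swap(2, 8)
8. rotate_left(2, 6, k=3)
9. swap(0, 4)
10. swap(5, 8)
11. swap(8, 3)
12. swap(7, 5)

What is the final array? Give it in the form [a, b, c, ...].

After 1 (swap(0, 8)): [C, I, G, H, J, F, E, A, D, B]
After 2 (swap(3, 2)): [C, I, H, G, J, F, E, A, D, B]
After 3 (swap(6, 2)): [C, I, E, G, J, F, H, A, D, B]
After 4 (reverse(8, 9)): [C, I, E, G, J, F, H, A, B, D]
After 5 (rotate_left(4, 8, k=2)): [C, I, E, G, H, A, B, J, F, D]
After 6 (swap(5, 7)): [C, I, E, G, H, J, B, A, F, D]
After 7 (swap(2, 8)): [C, I, F, G, H, J, B, A, E, D]
After 8 (rotate_left(2, 6, k=3)): [C, I, J, B, F, G, H, A, E, D]
After 9 (swap(0, 4)): [F, I, J, B, C, G, H, A, E, D]
After 10 (swap(5, 8)): [F, I, J, B, C, E, H, A, G, D]
After 11 (swap(8, 3)): [F, I, J, G, C, E, H, A, B, D]
After 12 (swap(7, 5)): [F, I, J, G, C, A, H, E, B, D]

Answer: [F, I, J, G, C, A, H, E, B, D]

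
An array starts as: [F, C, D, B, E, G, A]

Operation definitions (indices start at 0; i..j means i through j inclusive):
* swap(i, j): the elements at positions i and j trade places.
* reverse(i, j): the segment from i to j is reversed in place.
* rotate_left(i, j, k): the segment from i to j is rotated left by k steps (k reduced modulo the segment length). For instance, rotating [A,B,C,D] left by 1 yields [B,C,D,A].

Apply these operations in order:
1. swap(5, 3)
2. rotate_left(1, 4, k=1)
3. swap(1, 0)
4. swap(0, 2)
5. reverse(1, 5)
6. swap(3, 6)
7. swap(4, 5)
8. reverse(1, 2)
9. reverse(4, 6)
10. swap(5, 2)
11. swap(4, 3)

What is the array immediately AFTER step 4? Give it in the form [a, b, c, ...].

After 1 (swap(5, 3)): [F, C, D, G, E, B, A]
After 2 (rotate_left(1, 4, k=1)): [F, D, G, E, C, B, A]
After 3 (swap(1, 0)): [D, F, G, E, C, B, A]
After 4 (swap(0, 2)): [G, F, D, E, C, B, A]

Answer: [G, F, D, E, C, B, A]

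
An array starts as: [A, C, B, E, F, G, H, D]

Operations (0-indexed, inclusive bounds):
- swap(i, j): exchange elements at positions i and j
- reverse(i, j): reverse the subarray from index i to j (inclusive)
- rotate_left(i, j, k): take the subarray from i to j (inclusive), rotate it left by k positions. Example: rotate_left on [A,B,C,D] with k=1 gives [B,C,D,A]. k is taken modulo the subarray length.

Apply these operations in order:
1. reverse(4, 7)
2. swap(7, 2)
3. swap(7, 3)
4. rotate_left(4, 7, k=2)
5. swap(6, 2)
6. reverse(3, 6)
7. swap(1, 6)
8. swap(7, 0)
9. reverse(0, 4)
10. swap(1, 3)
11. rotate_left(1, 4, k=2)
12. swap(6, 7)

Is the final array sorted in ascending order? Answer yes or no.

After 1 (reverse(4, 7)): [A, C, B, E, D, H, G, F]
After 2 (swap(7, 2)): [A, C, F, E, D, H, G, B]
After 3 (swap(7, 3)): [A, C, F, B, D, H, G, E]
After 4 (rotate_left(4, 7, k=2)): [A, C, F, B, G, E, D, H]
After 5 (swap(6, 2)): [A, C, D, B, G, E, F, H]
After 6 (reverse(3, 6)): [A, C, D, F, E, G, B, H]
After 7 (swap(1, 6)): [A, B, D, F, E, G, C, H]
After 8 (swap(7, 0)): [H, B, D, F, E, G, C, A]
After 9 (reverse(0, 4)): [E, F, D, B, H, G, C, A]
After 10 (swap(1, 3)): [E, B, D, F, H, G, C, A]
After 11 (rotate_left(1, 4, k=2)): [E, F, H, B, D, G, C, A]
After 12 (swap(6, 7)): [E, F, H, B, D, G, A, C]

Answer: no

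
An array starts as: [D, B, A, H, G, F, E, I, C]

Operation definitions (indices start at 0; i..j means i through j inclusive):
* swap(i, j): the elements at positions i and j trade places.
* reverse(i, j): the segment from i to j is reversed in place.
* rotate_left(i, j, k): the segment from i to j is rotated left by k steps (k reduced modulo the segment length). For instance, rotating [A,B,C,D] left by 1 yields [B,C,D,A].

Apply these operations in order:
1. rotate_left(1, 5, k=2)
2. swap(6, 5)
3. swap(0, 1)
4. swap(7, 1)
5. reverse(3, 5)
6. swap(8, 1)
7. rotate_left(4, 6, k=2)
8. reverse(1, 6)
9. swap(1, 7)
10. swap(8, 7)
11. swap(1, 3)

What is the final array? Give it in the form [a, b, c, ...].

Answer: [H, A, B, D, E, G, C, I, F]

Derivation:
After 1 (rotate_left(1, 5, k=2)): [D, H, G, F, B, A, E, I, C]
After 2 (swap(6, 5)): [D, H, G, F, B, E, A, I, C]
After 3 (swap(0, 1)): [H, D, G, F, B, E, A, I, C]
After 4 (swap(7, 1)): [H, I, G, F, B, E, A, D, C]
After 5 (reverse(3, 5)): [H, I, G, E, B, F, A, D, C]
After 6 (swap(8, 1)): [H, C, G, E, B, F, A, D, I]
After 7 (rotate_left(4, 6, k=2)): [H, C, G, E, A, B, F, D, I]
After 8 (reverse(1, 6)): [H, F, B, A, E, G, C, D, I]
After 9 (swap(1, 7)): [H, D, B, A, E, G, C, F, I]
After 10 (swap(8, 7)): [H, D, B, A, E, G, C, I, F]
After 11 (swap(1, 3)): [H, A, B, D, E, G, C, I, F]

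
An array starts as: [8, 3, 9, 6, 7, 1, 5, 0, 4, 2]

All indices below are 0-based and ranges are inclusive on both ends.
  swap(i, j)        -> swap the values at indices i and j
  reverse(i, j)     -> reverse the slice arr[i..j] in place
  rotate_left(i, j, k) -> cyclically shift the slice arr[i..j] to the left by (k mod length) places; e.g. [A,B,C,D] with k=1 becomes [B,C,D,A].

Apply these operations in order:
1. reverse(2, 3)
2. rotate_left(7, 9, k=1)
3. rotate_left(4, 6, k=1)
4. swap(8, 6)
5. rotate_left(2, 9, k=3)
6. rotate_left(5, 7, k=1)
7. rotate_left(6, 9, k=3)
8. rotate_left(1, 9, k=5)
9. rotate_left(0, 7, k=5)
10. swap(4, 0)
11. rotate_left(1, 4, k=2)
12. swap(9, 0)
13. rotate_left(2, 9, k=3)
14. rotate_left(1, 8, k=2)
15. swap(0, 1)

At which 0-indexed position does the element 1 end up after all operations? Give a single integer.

Answer: 4

Derivation:
After 1 (reverse(2, 3)): [8, 3, 6, 9, 7, 1, 5, 0, 4, 2]
After 2 (rotate_left(7, 9, k=1)): [8, 3, 6, 9, 7, 1, 5, 4, 2, 0]
After 3 (rotate_left(4, 6, k=1)): [8, 3, 6, 9, 1, 5, 7, 4, 2, 0]
After 4 (swap(8, 6)): [8, 3, 6, 9, 1, 5, 2, 4, 7, 0]
After 5 (rotate_left(2, 9, k=3)): [8, 3, 5, 2, 4, 7, 0, 6, 9, 1]
After 6 (rotate_left(5, 7, k=1)): [8, 3, 5, 2, 4, 0, 6, 7, 9, 1]
After 7 (rotate_left(6, 9, k=3)): [8, 3, 5, 2, 4, 0, 1, 6, 7, 9]
After 8 (rotate_left(1, 9, k=5)): [8, 1, 6, 7, 9, 3, 5, 2, 4, 0]
After 9 (rotate_left(0, 7, k=5)): [3, 5, 2, 8, 1, 6, 7, 9, 4, 0]
After 10 (swap(4, 0)): [1, 5, 2, 8, 3, 6, 7, 9, 4, 0]
After 11 (rotate_left(1, 4, k=2)): [1, 8, 3, 5, 2, 6, 7, 9, 4, 0]
After 12 (swap(9, 0)): [0, 8, 3, 5, 2, 6, 7, 9, 4, 1]
After 13 (rotate_left(2, 9, k=3)): [0, 8, 6, 7, 9, 4, 1, 3, 5, 2]
After 14 (rotate_left(1, 8, k=2)): [0, 7, 9, 4, 1, 3, 5, 8, 6, 2]
After 15 (swap(0, 1)): [7, 0, 9, 4, 1, 3, 5, 8, 6, 2]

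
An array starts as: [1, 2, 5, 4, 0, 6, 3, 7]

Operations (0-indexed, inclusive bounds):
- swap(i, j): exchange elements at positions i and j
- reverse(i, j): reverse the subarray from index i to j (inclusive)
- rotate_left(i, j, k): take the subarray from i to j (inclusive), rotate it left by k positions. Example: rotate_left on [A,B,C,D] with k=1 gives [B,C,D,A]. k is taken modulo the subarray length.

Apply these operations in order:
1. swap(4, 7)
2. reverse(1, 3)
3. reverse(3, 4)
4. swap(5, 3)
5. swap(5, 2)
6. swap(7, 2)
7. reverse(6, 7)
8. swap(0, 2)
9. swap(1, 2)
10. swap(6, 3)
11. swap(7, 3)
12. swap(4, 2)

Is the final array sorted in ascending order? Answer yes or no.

Answer: yes

Derivation:
After 1 (swap(4, 7)): [1, 2, 5, 4, 7, 6, 3, 0]
After 2 (reverse(1, 3)): [1, 4, 5, 2, 7, 6, 3, 0]
After 3 (reverse(3, 4)): [1, 4, 5, 7, 2, 6, 3, 0]
After 4 (swap(5, 3)): [1, 4, 5, 6, 2, 7, 3, 0]
After 5 (swap(5, 2)): [1, 4, 7, 6, 2, 5, 3, 0]
After 6 (swap(7, 2)): [1, 4, 0, 6, 2, 5, 3, 7]
After 7 (reverse(6, 7)): [1, 4, 0, 6, 2, 5, 7, 3]
After 8 (swap(0, 2)): [0, 4, 1, 6, 2, 5, 7, 3]
After 9 (swap(1, 2)): [0, 1, 4, 6, 2, 5, 7, 3]
After 10 (swap(6, 3)): [0, 1, 4, 7, 2, 5, 6, 3]
After 11 (swap(7, 3)): [0, 1, 4, 3, 2, 5, 6, 7]
After 12 (swap(4, 2)): [0, 1, 2, 3, 4, 5, 6, 7]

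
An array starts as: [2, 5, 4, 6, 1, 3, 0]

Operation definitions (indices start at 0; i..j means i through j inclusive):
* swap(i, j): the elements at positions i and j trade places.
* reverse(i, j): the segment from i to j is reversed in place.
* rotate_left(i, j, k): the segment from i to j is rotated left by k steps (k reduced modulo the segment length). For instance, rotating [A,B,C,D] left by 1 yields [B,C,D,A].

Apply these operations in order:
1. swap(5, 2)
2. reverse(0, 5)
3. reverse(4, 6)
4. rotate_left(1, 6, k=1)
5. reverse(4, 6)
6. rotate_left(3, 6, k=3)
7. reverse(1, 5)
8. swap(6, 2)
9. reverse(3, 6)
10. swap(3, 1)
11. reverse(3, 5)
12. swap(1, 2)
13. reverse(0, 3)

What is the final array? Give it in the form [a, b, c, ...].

Answer: [3, 0, 5, 4, 6, 1, 2]

Derivation:
After 1 (swap(5, 2)): [2, 5, 3, 6, 1, 4, 0]
After 2 (reverse(0, 5)): [4, 1, 6, 3, 5, 2, 0]
After 3 (reverse(4, 6)): [4, 1, 6, 3, 0, 2, 5]
After 4 (rotate_left(1, 6, k=1)): [4, 6, 3, 0, 2, 5, 1]
After 5 (reverse(4, 6)): [4, 6, 3, 0, 1, 5, 2]
After 6 (rotate_left(3, 6, k=3)): [4, 6, 3, 2, 0, 1, 5]
After 7 (reverse(1, 5)): [4, 1, 0, 2, 3, 6, 5]
After 8 (swap(6, 2)): [4, 1, 5, 2, 3, 6, 0]
After 9 (reverse(3, 6)): [4, 1, 5, 0, 6, 3, 2]
After 10 (swap(3, 1)): [4, 0, 5, 1, 6, 3, 2]
After 11 (reverse(3, 5)): [4, 0, 5, 3, 6, 1, 2]
After 12 (swap(1, 2)): [4, 5, 0, 3, 6, 1, 2]
After 13 (reverse(0, 3)): [3, 0, 5, 4, 6, 1, 2]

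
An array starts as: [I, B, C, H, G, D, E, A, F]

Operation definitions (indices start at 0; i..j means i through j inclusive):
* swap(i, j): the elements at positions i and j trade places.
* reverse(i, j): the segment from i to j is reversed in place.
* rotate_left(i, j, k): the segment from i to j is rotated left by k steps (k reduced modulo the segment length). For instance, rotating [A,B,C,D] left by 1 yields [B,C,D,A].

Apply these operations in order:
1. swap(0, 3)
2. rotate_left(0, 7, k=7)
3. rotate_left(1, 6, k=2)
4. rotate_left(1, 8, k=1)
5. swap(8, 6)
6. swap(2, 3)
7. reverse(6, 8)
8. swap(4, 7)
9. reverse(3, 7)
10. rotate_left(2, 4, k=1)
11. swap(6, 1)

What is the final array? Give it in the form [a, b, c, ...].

After 1 (swap(0, 3)): [H, B, C, I, G, D, E, A, F]
After 2 (rotate_left(0, 7, k=7)): [A, H, B, C, I, G, D, E, F]
After 3 (rotate_left(1, 6, k=2)): [A, C, I, G, D, H, B, E, F]
After 4 (rotate_left(1, 8, k=1)): [A, I, G, D, H, B, E, F, C]
After 5 (swap(8, 6)): [A, I, G, D, H, B, C, F, E]
After 6 (swap(2, 3)): [A, I, D, G, H, B, C, F, E]
After 7 (reverse(6, 8)): [A, I, D, G, H, B, E, F, C]
After 8 (swap(4, 7)): [A, I, D, G, F, B, E, H, C]
After 9 (reverse(3, 7)): [A, I, D, H, E, B, F, G, C]
After 10 (rotate_left(2, 4, k=1)): [A, I, H, E, D, B, F, G, C]
After 11 (swap(6, 1)): [A, F, H, E, D, B, I, G, C]

Answer: [A, F, H, E, D, B, I, G, C]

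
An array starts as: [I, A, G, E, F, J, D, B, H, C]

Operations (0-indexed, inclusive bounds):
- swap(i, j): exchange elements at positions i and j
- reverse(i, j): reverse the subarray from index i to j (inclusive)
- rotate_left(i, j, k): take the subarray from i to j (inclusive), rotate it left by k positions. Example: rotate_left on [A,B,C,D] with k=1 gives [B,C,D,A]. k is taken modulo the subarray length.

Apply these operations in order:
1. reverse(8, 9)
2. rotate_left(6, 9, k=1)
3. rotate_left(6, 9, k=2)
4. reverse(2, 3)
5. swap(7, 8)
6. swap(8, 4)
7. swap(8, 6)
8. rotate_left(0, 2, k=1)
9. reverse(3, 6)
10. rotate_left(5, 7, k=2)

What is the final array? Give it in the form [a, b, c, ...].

Answer: [A, E, I, F, J, B, D, G, H, C]

Derivation:
After 1 (reverse(8, 9)): [I, A, G, E, F, J, D, B, C, H]
After 2 (rotate_left(6, 9, k=1)): [I, A, G, E, F, J, B, C, H, D]
After 3 (rotate_left(6, 9, k=2)): [I, A, G, E, F, J, H, D, B, C]
After 4 (reverse(2, 3)): [I, A, E, G, F, J, H, D, B, C]
After 5 (swap(7, 8)): [I, A, E, G, F, J, H, B, D, C]
After 6 (swap(8, 4)): [I, A, E, G, D, J, H, B, F, C]
After 7 (swap(8, 6)): [I, A, E, G, D, J, F, B, H, C]
After 8 (rotate_left(0, 2, k=1)): [A, E, I, G, D, J, F, B, H, C]
After 9 (reverse(3, 6)): [A, E, I, F, J, D, G, B, H, C]
After 10 (rotate_left(5, 7, k=2)): [A, E, I, F, J, B, D, G, H, C]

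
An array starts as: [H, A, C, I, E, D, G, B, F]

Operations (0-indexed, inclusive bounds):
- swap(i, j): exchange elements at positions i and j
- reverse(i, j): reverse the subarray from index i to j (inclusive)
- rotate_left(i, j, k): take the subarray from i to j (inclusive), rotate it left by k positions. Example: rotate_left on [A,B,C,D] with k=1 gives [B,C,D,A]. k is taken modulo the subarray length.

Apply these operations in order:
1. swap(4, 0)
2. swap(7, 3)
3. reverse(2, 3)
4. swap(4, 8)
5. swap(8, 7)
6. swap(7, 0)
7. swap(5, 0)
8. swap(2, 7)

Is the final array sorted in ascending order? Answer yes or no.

After 1 (swap(4, 0)): [E, A, C, I, H, D, G, B, F]
After 2 (swap(7, 3)): [E, A, C, B, H, D, G, I, F]
After 3 (reverse(2, 3)): [E, A, B, C, H, D, G, I, F]
After 4 (swap(4, 8)): [E, A, B, C, F, D, G, I, H]
After 5 (swap(8, 7)): [E, A, B, C, F, D, G, H, I]
After 6 (swap(7, 0)): [H, A, B, C, F, D, G, E, I]
After 7 (swap(5, 0)): [D, A, B, C, F, H, G, E, I]
After 8 (swap(2, 7)): [D, A, E, C, F, H, G, B, I]

Answer: no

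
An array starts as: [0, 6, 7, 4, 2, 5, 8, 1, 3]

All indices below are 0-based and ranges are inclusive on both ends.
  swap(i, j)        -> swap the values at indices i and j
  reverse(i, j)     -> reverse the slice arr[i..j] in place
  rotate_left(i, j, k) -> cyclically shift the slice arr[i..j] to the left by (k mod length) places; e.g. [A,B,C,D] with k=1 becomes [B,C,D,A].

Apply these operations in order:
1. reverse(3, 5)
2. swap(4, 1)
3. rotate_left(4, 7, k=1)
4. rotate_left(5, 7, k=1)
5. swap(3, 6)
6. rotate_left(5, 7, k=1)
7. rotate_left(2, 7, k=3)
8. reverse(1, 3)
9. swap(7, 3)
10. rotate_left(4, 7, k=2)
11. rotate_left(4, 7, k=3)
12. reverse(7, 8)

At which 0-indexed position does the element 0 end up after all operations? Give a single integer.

Answer: 0

Derivation:
After 1 (reverse(3, 5)): [0, 6, 7, 5, 2, 4, 8, 1, 3]
After 2 (swap(4, 1)): [0, 2, 7, 5, 6, 4, 8, 1, 3]
After 3 (rotate_left(4, 7, k=1)): [0, 2, 7, 5, 4, 8, 1, 6, 3]
After 4 (rotate_left(5, 7, k=1)): [0, 2, 7, 5, 4, 1, 6, 8, 3]
After 5 (swap(3, 6)): [0, 2, 7, 6, 4, 1, 5, 8, 3]
After 6 (rotate_left(5, 7, k=1)): [0, 2, 7, 6, 4, 5, 8, 1, 3]
After 7 (rotate_left(2, 7, k=3)): [0, 2, 5, 8, 1, 7, 6, 4, 3]
After 8 (reverse(1, 3)): [0, 8, 5, 2, 1, 7, 6, 4, 3]
After 9 (swap(7, 3)): [0, 8, 5, 4, 1, 7, 6, 2, 3]
After 10 (rotate_left(4, 7, k=2)): [0, 8, 5, 4, 6, 2, 1, 7, 3]
After 11 (rotate_left(4, 7, k=3)): [0, 8, 5, 4, 7, 6, 2, 1, 3]
After 12 (reverse(7, 8)): [0, 8, 5, 4, 7, 6, 2, 3, 1]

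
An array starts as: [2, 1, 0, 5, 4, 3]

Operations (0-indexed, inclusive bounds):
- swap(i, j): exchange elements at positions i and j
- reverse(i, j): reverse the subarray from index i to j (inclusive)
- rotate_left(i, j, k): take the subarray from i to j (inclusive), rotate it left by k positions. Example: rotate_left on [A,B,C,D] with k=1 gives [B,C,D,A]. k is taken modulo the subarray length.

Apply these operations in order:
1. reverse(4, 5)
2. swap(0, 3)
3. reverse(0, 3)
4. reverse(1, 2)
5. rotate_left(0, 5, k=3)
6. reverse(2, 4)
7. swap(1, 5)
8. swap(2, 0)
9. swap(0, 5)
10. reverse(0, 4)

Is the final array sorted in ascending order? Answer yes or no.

After 1 (reverse(4, 5)): [2, 1, 0, 5, 3, 4]
After 2 (swap(0, 3)): [5, 1, 0, 2, 3, 4]
After 3 (reverse(0, 3)): [2, 0, 1, 5, 3, 4]
After 4 (reverse(1, 2)): [2, 1, 0, 5, 3, 4]
After 5 (rotate_left(0, 5, k=3)): [5, 3, 4, 2, 1, 0]
After 6 (reverse(2, 4)): [5, 3, 1, 2, 4, 0]
After 7 (swap(1, 5)): [5, 0, 1, 2, 4, 3]
After 8 (swap(2, 0)): [1, 0, 5, 2, 4, 3]
After 9 (swap(0, 5)): [3, 0, 5, 2, 4, 1]
After 10 (reverse(0, 4)): [4, 2, 5, 0, 3, 1]

Answer: no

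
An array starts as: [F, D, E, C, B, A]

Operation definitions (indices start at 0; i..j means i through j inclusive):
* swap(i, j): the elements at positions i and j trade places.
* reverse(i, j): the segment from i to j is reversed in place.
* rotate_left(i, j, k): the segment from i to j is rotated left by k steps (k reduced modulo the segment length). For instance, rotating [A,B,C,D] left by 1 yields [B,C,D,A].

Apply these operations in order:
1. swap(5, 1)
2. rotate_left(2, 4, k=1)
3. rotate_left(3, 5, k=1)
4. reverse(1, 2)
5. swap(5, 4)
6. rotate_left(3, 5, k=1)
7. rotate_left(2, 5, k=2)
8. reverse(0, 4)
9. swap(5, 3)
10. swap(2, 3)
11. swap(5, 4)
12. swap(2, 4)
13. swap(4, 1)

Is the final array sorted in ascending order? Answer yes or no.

Answer: yes

Derivation:
After 1 (swap(5, 1)): [F, A, E, C, B, D]
After 2 (rotate_left(2, 4, k=1)): [F, A, C, B, E, D]
After 3 (rotate_left(3, 5, k=1)): [F, A, C, E, D, B]
After 4 (reverse(1, 2)): [F, C, A, E, D, B]
After 5 (swap(5, 4)): [F, C, A, E, B, D]
After 6 (rotate_left(3, 5, k=1)): [F, C, A, B, D, E]
After 7 (rotate_left(2, 5, k=2)): [F, C, D, E, A, B]
After 8 (reverse(0, 4)): [A, E, D, C, F, B]
After 9 (swap(5, 3)): [A, E, D, B, F, C]
After 10 (swap(2, 3)): [A, E, B, D, F, C]
After 11 (swap(5, 4)): [A, E, B, D, C, F]
After 12 (swap(2, 4)): [A, E, C, D, B, F]
After 13 (swap(4, 1)): [A, B, C, D, E, F]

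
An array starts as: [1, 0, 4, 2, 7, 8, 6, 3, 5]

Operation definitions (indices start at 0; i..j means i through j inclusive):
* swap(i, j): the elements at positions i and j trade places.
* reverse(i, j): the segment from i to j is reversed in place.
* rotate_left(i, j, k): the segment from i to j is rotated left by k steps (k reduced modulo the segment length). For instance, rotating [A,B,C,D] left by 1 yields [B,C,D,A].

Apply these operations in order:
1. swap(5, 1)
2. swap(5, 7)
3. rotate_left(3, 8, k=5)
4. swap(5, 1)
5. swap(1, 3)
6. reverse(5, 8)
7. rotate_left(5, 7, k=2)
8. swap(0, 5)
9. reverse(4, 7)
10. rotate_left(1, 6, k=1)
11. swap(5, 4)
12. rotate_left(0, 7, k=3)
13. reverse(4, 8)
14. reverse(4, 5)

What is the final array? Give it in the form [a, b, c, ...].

After 1 (swap(5, 1)): [1, 8, 4, 2, 7, 0, 6, 3, 5]
After 2 (swap(5, 7)): [1, 8, 4, 2, 7, 3, 6, 0, 5]
After 3 (rotate_left(3, 8, k=5)): [1, 8, 4, 5, 2, 7, 3, 6, 0]
After 4 (swap(5, 1)): [1, 7, 4, 5, 2, 8, 3, 6, 0]
After 5 (swap(1, 3)): [1, 5, 4, 7, 2, 8, 3, 6, 0]
After 6 (reverse(5, 8)): [1, 5, 4, 7, 2, 0, 6, 3, 8]
After 7 (rotate_left(5, 7, k=2)): [1, 5, 4, 7, 2, 3, 0, 6, 8]
After 8 (swap(0, 5)): [3, 5, 4, 7, 2, 1, 0, 6, 8]
After 9 (reverse(4, 7)): [3, 5, 4, 7, 6, 0, 1, 2, 8]
After 10 (rotate_left(1, 6, k=1)): [3, 4, 7, 6, 0, 1, 5, 2, 8]
After 11 (swap(5, 4)): [3, 4, 7, 6, 1, 0, 5, 2, 8]
After 12 (rotate_left(0, 7, k=3)): [6, 1, 0, 5, 2, 3, 4, 7, 8]
After 13 (reverse(4, 8)): [6, 1, 0, 5, 8, 7, 4, 3, 2]
After 14 (reverse(4, 5)): [6, 1, 0, 5, 7, 8, 4, 3, 2]

Answer: [6, 1, 0, 5, 7, 8, 4, 3, 2]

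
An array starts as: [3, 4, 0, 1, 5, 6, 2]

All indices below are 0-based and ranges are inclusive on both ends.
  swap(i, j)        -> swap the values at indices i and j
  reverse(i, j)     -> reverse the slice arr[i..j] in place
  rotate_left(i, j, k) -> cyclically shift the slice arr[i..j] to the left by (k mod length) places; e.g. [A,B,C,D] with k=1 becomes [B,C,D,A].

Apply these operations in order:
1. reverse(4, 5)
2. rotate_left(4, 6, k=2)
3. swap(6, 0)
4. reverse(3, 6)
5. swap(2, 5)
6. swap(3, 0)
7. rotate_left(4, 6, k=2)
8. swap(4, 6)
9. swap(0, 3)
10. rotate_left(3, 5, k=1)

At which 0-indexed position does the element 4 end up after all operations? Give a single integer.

After 1 (reverse(4, 5)): [3, 4, 0, 1, 6, 5, 2]
After 2 (rotate_left(4, 6, k=2)): [3, 4, 0, 1, 2, 6, 5]
After 3 (swap(6, 0)): [5, 4, 0, 1, 2, 6, 3]
After 4 (reverse(3, 6)): [5, 4, 0, 3, 6, 2, 1]
After 5 (swap(2, 5)): [5, 4, 2, 3, 6, 0, 1]
After 6 (swap(3, 0)): [3, 4, 2, 5, 6, 0, 1]
After 7 (rotate_left(4, 6, k=2)): [3, 4, 2, 5, 1, 6, 0]
After 8 (swap(4, 6)): [3, 4, 2, 5, 0, 6, 1]
After 9 (swap(0, 3)): [5, 4, 2, 3, 0, 6, 1]
After 10 (rotate_left(3, 5, k=1)): [5, 4, 2, 0, 6, 3, 1]

Answer: 1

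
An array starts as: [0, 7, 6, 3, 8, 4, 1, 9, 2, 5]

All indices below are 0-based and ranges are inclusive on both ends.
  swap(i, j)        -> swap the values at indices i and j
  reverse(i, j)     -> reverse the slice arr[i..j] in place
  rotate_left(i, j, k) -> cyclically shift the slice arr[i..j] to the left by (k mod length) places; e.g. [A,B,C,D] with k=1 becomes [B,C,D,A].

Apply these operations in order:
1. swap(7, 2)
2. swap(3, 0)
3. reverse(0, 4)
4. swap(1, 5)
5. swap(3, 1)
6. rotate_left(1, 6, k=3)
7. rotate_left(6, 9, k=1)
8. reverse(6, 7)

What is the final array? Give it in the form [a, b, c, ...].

After 1 (swap(7, 2)): [0, 7, 9, 3, 8, 4, 1, 6, 2, 5]
After 2 (swap(3, 0)): [3, 7, 9, 0, 8, 4, 1, 6, 2, 5]
After 3 (reverse(0, 4)): [8, 0, 9, 7, 3, 4, 1, 6, 2, 5]
After 4 (swap(1, 5)): [8, 4, 9, 7, 3, 0, 1, 6, 2, 5]
After 5 (swap(3, 1)): [8, 7, 9, 4, 3, 0, 1, 6, 2, 5]
After 6 (rotate_left(1, 6, k=3)): [8, 3, 0, 1, 7, 9, 4, 6, 2, 5]
After 7 (rotate_left(6, 9, k=1)): [8, 3, 0, 1, 7, 9, 6, 2, 5, 4]
After 8 (reverse(6, 7)): [8, 3, 0, 1, 7, 9, 2, 6, 5, 4]

Answer: [8, 3, 0, 1, 7, 9, 2, 6, 5, 4]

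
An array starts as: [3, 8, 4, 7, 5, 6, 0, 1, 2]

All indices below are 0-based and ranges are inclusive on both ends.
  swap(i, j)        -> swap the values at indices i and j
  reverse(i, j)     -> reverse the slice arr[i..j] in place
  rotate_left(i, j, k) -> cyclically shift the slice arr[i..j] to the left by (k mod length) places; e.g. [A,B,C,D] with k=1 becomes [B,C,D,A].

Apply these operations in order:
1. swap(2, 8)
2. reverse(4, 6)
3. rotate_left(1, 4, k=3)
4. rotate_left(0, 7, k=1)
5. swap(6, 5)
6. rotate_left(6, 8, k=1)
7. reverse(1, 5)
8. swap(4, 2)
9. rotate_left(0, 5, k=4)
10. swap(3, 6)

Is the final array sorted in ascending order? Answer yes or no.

Answer: no

Derivation:
After 1 (swap(2, 8)): [3, 8, 2, 7, 5, 6, 0, 1, 4]
After 2 (reverse(4, 6)): [3, 8, 2, 7, 0, 6, 5, 1, 4]
After 3 (rotate_left(1, 4, k=3)): [3, 0, 8, 2, 7, 6, 5, 1, 4]
After 4 (rotate_left(0, 7, k=1)): [0, 8, 2, 7, 6, 5, 1, 3, 4]
After 5 (swap(6, 5)): [0, 8, 2, 7, 6, 1, 5, 3, 4]
After 6 (rotate_left(6, 8, k=1)): [0, 8, 2, 7, 6, 1, 3, 4, 5]
After 7 (reverse(1, 5)): [0, 1, 6, 7, 2, 8, 3, 4, 5]
After 8 (swap(4, 2)): [0, 1, 2, 7, 6, 8, 3, 4, 5]
After 9 (rotate_left(0, 5, k=4)): [6, 8, 0, 1, 2, 7, 3, 4, 5]
After 10 (swap(3, 6)): [6, 8, 0, 3, 2, 7, 1, 4, 5]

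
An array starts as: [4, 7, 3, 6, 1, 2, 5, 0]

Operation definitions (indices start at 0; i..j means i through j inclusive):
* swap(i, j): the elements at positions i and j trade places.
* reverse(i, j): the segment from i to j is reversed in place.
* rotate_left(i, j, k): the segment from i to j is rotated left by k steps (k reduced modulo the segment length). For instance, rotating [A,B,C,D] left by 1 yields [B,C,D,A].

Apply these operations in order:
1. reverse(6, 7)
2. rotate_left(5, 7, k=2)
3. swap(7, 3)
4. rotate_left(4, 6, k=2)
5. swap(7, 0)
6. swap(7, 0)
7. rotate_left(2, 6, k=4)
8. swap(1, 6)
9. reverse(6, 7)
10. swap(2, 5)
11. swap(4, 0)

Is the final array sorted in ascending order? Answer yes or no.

After 1 (reverse(6, 7)): [4, 7, 3, 6, 1, 2, 0, 5]
After 2 (rotate_left(5, 7, k=2)): [4, 7, 3, 6, 1, 5, 2, 0]
After 3 (swap(7, 3)): [4, 7, 3, 0, 1, 5, 2, 6]
After 4 (rotate_left(4, 6, k=2)): [4, 7, 3, 0, 2, 1, 5, 6]
After 5 (swap(7, 0)): [6, 7, 3, 0, 2, 1, 5, 4]
After 6 (swap(7, 0)): [4, 7, 3, 0, 2, 1, 5, 6]
After 7 (rotate_left(2, 6, k=4)): [4, 7, 5, 3, 0, 2, 1, 6]
After 8 (swap(1, 6)): [4, 1, 5, 3, 0, 2, 7, 6]
After 9 (reverse(6, 7)): [4, 1, 5, 3, 0, 2, 6, 7]
After 10 (swap(2, 5)): [4, 1, 2, 3, 0, 5, 6, 7]
After 11 (swap(4, 0)): [0, 1, 2, 3, 4, 5, 6, 7]

Answer: yes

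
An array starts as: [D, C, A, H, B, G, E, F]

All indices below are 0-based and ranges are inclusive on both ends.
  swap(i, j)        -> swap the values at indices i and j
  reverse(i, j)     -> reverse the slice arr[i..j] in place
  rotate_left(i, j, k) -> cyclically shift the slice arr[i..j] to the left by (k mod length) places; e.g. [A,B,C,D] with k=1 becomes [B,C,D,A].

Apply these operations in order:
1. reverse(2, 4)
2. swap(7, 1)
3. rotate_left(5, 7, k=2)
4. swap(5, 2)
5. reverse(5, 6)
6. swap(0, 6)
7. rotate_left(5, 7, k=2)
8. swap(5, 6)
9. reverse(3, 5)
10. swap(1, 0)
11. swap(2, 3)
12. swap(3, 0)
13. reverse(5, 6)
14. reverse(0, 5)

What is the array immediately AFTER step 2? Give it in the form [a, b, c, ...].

Answer: [D, F, B, H, A, G, E, C]

Derivation:
After 1 (reverse(2, 4)): [D, C, B, H, A, G, E, F]
After 2 (swap(7, 1)): [D, F, B, H, A, G, E, C]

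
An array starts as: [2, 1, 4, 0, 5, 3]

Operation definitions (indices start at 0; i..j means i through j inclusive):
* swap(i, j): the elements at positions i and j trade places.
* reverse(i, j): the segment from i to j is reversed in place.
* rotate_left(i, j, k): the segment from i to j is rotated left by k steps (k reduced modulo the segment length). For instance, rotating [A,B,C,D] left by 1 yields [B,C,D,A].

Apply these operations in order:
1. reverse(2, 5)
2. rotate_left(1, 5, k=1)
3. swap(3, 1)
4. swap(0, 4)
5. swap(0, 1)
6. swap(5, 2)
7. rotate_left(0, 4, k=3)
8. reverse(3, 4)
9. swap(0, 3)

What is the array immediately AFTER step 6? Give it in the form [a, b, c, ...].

After 1 (reverse(2, 5)): [2, 1, 3, 5, 0, 4]
After 2 (rotate_left(1, 5, k=1)): [2, 3, 5, 0, 4, 1]
After 3 (swap(3, 1)): [2, 0, 5, 3, 4, 1]
After 4 (swap(0, 4)): [4, 0, 5, 3, 2, 1]
After 5 (swap(0, 1)): [0, 4, 5, 3, 2, 1]
After 6 (swap(5, 2)): [0, 4, 1, 3, 2, 5]

Answer: [0, 4, 1, 3, 2, 5]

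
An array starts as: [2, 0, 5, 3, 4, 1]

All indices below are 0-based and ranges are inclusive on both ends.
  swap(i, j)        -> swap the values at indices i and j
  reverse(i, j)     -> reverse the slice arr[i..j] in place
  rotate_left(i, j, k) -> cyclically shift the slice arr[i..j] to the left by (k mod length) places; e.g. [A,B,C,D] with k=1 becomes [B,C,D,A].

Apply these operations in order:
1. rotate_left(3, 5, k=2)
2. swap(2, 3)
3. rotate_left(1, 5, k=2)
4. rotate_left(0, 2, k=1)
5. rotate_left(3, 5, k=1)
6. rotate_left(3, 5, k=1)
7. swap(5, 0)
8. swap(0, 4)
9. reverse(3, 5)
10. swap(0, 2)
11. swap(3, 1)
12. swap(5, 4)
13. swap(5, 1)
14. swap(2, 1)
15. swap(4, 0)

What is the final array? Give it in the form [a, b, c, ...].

After 1 (rotate_left(3, 5, k=2)): [2, 0, 5, 1, 3, 4]
After 2 (swap(2, 3)): [2, 0, 1, 5, 3, 4]
After 3 (rotate_left(1, 5, k=2)): [2, 5, 3, 4, 0, 1]
After 4 (rotate_left(0, 2, k=1)): [5, 3, 2, 4, 0, 1]
After 5 (rotate_left(3, 5, k=1)): [5, 3, 2, 0, 1, 4]
After 6 (rotate_left(3, 5, k=1)): [5, 3, 2, 1, 4, 0]
After 7 (swap(5, 0)): [0, 3, 2, 1, 4, 5]
After 8 (swap(0, 4)): [4, 3, 2, 1, 0, 5]
After 9 (reverse(3, 5)): [4, 3, 2, 5, 0, 1]
After 10 (swap(0, 2)): [2, 3, 4, 5, 0, 1]
After 11 (swap(3, 1)): [2, 5, 4, 3, 0, 1]
After 12 (swap(5, 4)): [2, 5, 4, 3, 1, 0]
After 13 (swap(5, 1)): [2, 0, 4, 3, 1, 5]
After 14 (swap(2, 1)): [2, 4, 0, 3, 1, 5]
After 15 (swap(4, 0)): [1, 4, 0, 3, 2, 5]

Answer: [1, 4, 0, 3, 2, 5]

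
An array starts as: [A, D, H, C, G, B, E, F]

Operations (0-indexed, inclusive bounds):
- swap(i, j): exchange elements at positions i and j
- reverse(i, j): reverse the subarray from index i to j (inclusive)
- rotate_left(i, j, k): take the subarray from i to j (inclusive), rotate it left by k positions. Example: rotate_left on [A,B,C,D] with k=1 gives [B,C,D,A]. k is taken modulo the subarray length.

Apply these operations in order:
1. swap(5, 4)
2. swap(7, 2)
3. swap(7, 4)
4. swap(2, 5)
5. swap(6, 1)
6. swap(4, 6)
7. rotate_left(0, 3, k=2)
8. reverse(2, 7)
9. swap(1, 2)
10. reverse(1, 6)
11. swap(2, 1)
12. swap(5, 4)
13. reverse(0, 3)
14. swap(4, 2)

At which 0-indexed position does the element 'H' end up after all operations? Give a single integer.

Answer: 5

Derivation:
After 1 (swap(5, 4)): [A, D, H, C, B, G, E, F]
After 2 (swap(7, 2)): [A, D, F, C, B, G, E, H]
After 3 (swap(7, 4)): [A, D, F, C, H, G, E, B]
After 4 (swap(2, 5)): [A, D, G, C, H, F, E, B]
After 5 (swap(6, 1)): [A, E, G, C, H, F, D, B]
After 6 (swap(4, 6)): [A, E, G, C, D, F, H, B]
After 7 (rotate_left(0, 3, k=2)): [G, C, A, E, D, F, H, B]
After 8 (reverse(2, 7)): [G, C, B, H, F, D, E, A]
After 9 (swap(1, 2)): [G, B, C, H, F, D, E, A]
After 10 (reverse(1, 6)): [G, E, D, F, H, C, B, A]
After 11 (swap(2, 1)): [G, D, E, F, H, C, B, A]
After 12 (swap(5, 4)): [G, D, E, F, C, H, B, A]
After 13 (reverse(0, 3)): [F, E, D, G, C, H, B, A]
After 14 (swap(4, 2)): [F, E, C, G, D, H, B, A]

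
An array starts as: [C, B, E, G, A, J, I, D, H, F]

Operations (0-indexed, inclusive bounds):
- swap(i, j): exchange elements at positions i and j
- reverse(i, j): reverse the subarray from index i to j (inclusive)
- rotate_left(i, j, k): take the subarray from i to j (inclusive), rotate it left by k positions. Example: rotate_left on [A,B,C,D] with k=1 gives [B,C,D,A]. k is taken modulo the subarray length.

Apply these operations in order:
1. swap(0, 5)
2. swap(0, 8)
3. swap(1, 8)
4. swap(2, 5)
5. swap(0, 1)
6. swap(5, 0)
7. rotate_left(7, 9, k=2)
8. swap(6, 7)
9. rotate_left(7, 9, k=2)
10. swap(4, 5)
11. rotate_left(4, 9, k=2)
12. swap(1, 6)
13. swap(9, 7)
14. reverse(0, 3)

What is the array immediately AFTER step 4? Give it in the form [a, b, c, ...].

After 1 (swap(0, 5)): [J, B, E, G, A, C, I, D, H, F]
After 2 (swap(0, 8)): [H, B, E, G, A, C, I, D, J, F]
After 3 (swap(1, 8)): [H, J, E, G, A, C, I, D, B, F]
After 4 (swap(2, 5)): [H, J, C, G, A, E, I, D, B, F]

Answer: [H, J, C, G, A, E, I, D, B, F]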